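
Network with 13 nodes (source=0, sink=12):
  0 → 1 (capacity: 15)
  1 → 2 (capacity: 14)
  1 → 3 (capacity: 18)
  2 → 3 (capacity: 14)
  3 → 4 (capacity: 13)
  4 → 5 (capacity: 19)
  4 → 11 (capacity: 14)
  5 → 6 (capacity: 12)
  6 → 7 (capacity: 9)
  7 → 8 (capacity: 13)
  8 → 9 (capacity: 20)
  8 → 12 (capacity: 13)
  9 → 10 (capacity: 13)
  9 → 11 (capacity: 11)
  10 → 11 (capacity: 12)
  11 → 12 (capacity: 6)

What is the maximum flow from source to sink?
Maximum flow = 13

Max flow: 13

Flow assignment:
  0 → 1: 13/15
  1 → 3: 13/18
  3 → 4: 13/13
  4 → 5: 7/19
  4 → 11: 6/14
  5 → 6: 7/12
  6 → 7: 7/9
  7 → 8: 7/13
  8 → 12: 7/13
  11 → 12: 6/6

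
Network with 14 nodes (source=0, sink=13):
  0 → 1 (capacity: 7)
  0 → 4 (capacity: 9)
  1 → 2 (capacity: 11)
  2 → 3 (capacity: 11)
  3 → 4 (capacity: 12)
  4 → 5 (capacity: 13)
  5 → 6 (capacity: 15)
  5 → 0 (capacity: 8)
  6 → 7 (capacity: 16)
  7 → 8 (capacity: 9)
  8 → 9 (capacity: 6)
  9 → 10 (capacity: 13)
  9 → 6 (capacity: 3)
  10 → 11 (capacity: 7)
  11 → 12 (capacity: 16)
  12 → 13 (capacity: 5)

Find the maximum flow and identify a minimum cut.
Max flow = 5, Min cut edges: (12,13)

Maximum flow: 5
Minimum cut: (12,13)
Partition: S = [0, 1, 2, 3, 4, 5, 6, 7, 8, 9, 10, 11, 12], T = [13]

Max-flow min-cut theorem verified: both equal 5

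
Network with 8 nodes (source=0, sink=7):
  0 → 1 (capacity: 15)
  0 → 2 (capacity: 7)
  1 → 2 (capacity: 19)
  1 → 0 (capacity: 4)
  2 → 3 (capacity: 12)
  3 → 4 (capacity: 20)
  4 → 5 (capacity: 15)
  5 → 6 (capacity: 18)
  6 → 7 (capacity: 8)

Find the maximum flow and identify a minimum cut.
Max flow = 8, Min cut edges: (6,7)

Maximum flow: 8
Minimum cut: (6,7)
Partition: S = [0, 1, 2, 3, 4, 5, 6], T = [7]

Max-flow min-cut theorem verified: both equal 8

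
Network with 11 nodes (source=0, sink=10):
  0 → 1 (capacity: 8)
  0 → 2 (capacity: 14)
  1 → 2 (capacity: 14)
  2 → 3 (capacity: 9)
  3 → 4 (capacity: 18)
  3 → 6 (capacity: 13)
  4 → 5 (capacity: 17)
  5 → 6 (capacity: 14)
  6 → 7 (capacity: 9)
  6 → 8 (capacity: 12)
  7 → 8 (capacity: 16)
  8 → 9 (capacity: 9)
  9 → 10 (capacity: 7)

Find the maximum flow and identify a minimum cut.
Max flow = 7, Min cut edges: (9,10)

Maximum flow: 7
Minimum cut: (9,10)
Partition: S = [0, 1, 2, 3, 4, 5, 6, 7, 8, 9], T = [10]

Max-flow min-cut theorem verified: both equal 7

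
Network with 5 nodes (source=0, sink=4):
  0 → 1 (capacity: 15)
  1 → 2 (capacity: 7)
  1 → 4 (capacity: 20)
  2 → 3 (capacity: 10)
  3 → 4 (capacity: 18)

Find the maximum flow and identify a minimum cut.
Max flow = 15, Min cut edges: (0,1)

Maximum flow: 15
Minimum cut: (0,1)
Partition: S = [0], T = [1, 2, 3, 4]

Max-flow min-cut theorem verified: both equal 15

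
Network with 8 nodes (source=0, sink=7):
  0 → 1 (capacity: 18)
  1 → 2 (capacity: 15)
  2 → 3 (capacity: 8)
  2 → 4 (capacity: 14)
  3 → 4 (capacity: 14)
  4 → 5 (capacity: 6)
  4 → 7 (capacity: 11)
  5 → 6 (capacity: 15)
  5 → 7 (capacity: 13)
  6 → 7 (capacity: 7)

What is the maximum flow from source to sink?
Maximum flow = 15

Max flow: 15

Flow assignment:
  0 → 1: 15/18
  1 → 2: 15/15
  2 → 3: 1/8
  2 → 4: 14/14
  3 → 4: 1/14
  4 → 5: 4/6
  4 → 7: 11/11
  5 → 7: 4/13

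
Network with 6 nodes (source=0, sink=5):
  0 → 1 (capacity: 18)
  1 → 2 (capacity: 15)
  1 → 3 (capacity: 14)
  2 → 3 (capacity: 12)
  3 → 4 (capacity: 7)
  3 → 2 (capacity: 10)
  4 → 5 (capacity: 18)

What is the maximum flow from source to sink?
Maximum flow = 7

Max flow: 7

Flow assignment:
  0 → 1: 7/18
  1 → 3: 7/14
  3 → 4: 7/7
  4 → 5: 7/18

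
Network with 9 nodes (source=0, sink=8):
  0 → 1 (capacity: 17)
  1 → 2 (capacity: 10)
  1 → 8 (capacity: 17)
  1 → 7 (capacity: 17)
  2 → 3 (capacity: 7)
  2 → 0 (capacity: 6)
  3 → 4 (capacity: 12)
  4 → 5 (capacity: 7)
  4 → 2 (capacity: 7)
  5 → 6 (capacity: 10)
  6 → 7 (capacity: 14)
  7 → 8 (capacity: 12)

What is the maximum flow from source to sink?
Maximum flow = 17

Max flow: 17

Flow assignment:
  0 → 1: 17/17
  1 → 8: 17/17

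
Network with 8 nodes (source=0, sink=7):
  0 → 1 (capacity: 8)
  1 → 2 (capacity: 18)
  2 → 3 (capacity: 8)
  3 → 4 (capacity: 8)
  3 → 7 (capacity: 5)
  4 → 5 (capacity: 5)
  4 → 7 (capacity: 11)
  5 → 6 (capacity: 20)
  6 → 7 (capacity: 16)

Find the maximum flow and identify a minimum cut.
Max flow = 8, Min cut edges: (2,3)

Maximum flow: 8
Minimum cut: (2,3)
Partition: S = [0, 1, 2], T = [3, 4, 5, 6, 7]

Max-flow min-cut theorem verified: both equal 8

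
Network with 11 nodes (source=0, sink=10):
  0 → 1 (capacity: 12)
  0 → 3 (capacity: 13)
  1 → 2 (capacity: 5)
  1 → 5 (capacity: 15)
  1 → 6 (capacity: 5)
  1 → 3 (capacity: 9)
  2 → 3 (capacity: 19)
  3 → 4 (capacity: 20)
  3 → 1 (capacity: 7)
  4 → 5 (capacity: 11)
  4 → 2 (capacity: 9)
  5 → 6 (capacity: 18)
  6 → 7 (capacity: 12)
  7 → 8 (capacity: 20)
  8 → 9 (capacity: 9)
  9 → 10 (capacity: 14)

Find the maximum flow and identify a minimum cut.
Max flow = 9, Min cut edges: (8,9)

Maximum flow: 9
Minimum cut: (8,9)
Partition: S = [0, 1, 2, 3, 4, 5, 6, 7, 8], T = [9, 10]

Max-flow min-cut theorem verified: both equal 9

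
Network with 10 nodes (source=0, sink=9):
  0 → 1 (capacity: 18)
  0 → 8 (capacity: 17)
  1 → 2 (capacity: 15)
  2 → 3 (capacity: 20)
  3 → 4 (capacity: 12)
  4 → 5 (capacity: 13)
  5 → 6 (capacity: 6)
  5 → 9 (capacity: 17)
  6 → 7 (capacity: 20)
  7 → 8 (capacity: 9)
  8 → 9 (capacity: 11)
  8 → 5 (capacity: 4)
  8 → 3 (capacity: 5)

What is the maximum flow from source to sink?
Maximum flow = 27

Max flow: 27

Flow assignment:
  0 → 1: 12/18
  0 → 8: 15/17
  1 → 2: 12/15
  2 → 3: 12/20
  3 → 4: 12/12
  4 → 5: 12/13
  5 → 9: 16/17
  8 → 9: 11/11
  8 → 5: 4/4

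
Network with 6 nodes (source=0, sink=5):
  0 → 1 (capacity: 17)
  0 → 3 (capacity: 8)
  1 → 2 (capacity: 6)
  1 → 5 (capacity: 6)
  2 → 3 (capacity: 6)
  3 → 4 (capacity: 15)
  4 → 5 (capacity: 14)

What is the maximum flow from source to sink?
Maximum flow = 20

Max flow: 20

Flow assignment:
  0 → 1: 12/17
  0 → 3: 8/8
  1 → 2: 6/6
  1 → 5: 6/6
  2 → 3: 6/6
  3 → 4: 14/15
  4 → 5: 14/14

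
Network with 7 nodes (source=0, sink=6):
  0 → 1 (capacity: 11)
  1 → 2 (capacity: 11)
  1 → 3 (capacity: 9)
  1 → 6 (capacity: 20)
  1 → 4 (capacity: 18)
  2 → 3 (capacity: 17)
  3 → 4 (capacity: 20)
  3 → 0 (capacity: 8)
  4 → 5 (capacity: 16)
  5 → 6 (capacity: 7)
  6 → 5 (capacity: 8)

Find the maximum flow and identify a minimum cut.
Max flow = 11, Min cut edges: (0,1)

Maximum flow: 11
Minimum cut: (0,1)
Partition: S = [0], T = [1, 2, 3, 4, 5, 6]

Max-flow min-cut theorem verified: both equal 11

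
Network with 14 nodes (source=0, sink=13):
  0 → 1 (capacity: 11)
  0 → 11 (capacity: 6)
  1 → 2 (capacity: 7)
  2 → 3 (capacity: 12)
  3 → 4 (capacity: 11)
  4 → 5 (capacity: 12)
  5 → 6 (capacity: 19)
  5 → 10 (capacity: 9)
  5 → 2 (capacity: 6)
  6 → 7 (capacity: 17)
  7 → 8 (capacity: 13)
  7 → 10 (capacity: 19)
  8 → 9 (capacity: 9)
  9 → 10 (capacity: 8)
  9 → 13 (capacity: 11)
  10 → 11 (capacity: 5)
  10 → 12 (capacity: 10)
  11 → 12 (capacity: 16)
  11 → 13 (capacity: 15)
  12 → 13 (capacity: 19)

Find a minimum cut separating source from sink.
Min cut value = 13, edges: (0,11), (1,2)

Min cut value: 13
Partition: S = [0, 1], T = [2, 3, 4, 5, 6, 7, 8, 9, 10, 11, 12, 13]
Cut edges: (0,11), (1,2)

By max-flow min-cut theorem, max flow = min cut = 13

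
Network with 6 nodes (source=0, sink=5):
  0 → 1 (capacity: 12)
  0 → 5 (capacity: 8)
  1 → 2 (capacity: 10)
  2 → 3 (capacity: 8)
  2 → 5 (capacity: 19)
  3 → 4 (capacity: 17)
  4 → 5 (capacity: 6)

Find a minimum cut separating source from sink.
Min cut value = 18, edges: (0,5), (1,2)

Min cut value: 18
Partition: S = [0, 1], T = [2, 3, 4, 5]
Cut edges: (0,5), (1,2)

By max-flow min-cut theorem, max flow = min cut = 18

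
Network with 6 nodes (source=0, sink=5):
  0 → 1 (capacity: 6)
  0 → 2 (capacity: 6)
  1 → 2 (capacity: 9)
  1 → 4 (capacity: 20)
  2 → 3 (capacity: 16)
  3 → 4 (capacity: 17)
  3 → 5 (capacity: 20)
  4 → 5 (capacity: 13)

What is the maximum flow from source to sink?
Maximum flow = 12

Max flow: 12

Flow assignment:
  0 → 1: 6/6
  0 → 2: 6/6
  1 → 4: 6/20
  2 → 3: 6/16
  3 → 5: 6/20
  4 → 5: 6/13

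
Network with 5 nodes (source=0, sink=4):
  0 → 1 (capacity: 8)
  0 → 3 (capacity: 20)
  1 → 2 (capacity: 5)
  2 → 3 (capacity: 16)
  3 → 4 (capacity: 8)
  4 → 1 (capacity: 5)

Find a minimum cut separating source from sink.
Min cut value = 8, edges: (3,4)

Min cut value: 8
Partition: S = [0, 1, 2, 3], T = [4]
Cut edges: (3,4)

By max-flow min-cut theorem, max flow = min cut = 8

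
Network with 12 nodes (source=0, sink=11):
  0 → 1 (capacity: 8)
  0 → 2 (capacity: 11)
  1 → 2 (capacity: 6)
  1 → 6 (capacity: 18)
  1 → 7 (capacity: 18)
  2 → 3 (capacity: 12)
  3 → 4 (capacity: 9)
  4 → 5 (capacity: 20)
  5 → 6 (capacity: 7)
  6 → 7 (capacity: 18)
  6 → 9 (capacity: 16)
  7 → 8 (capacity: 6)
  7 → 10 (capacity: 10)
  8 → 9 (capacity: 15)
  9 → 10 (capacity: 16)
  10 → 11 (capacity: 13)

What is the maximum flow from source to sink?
Maximum flow = 13

Max flow: 13

Flow assignment:
  0 → 1: 6/8
  0 → 2: 7/11
  1 → 6: 3/18
  1 → 7: 3/18
  2 → 3: 7/12
  3 → 4: 7/9
  4 → 5: 7/20
  5 → 6: 7/7
  6 → 7: 7/18
  6 → 9: 3/16
  7 → 10: 10/10
  9 → 10: 3/16
  10 → 11: 13/13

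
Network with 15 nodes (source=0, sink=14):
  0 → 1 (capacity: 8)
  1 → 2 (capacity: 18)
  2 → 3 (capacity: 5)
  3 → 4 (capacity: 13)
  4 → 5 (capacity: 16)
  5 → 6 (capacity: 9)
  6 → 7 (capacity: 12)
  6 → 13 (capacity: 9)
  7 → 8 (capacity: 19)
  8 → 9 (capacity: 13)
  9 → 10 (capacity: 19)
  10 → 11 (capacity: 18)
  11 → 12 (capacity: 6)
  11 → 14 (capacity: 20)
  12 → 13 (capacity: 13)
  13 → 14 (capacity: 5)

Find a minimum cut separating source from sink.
Min cut value = 5, edges: (2,3)

Min cut value: 5
Partition: S = [0, 1, 2], T = [3, 4, 5, 6, 7, 8, 9, 10, 11, 12, 13, 14]
Cut edges: (2,3)

By max-flow min-cut theorem, max flow = min cut = 5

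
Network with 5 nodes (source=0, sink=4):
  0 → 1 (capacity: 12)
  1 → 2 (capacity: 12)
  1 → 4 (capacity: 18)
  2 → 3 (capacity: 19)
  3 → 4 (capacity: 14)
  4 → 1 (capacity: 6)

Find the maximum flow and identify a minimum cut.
Max flow = 12, Min cut edges: (0,1)

Maximum flow: 12
Minimum cut: (0,1)
Partition: S = [0], T = [1, 2, 3, 4]

Max-flow min-cut theorem verified: both equal 12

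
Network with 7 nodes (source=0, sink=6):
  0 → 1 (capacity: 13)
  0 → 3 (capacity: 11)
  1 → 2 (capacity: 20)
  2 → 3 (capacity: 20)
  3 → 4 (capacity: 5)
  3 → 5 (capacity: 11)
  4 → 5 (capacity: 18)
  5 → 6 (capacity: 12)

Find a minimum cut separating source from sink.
Min cut value = 12, edges: (5,6)

Min cut value: 12
Partition: S = [0, 1, 2, 3, 4, 5], T = [6]
Cut edges: (5,6)

By max-flow min-cut theorem, max flow = min cut = 12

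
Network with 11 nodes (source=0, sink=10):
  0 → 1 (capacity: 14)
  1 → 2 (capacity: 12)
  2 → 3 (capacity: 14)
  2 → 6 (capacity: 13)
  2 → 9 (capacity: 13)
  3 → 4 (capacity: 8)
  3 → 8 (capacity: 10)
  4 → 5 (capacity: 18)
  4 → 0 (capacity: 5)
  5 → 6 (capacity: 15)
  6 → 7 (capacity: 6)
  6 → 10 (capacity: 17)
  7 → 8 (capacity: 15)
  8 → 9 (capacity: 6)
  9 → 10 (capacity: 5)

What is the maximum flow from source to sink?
Maximum flow = 12

Max flow: 12

Flow assignment:
  0 → 1: 12/14
  1 → 2: 12/12
  2 → 6: 12/13
  6 → 10: 12/17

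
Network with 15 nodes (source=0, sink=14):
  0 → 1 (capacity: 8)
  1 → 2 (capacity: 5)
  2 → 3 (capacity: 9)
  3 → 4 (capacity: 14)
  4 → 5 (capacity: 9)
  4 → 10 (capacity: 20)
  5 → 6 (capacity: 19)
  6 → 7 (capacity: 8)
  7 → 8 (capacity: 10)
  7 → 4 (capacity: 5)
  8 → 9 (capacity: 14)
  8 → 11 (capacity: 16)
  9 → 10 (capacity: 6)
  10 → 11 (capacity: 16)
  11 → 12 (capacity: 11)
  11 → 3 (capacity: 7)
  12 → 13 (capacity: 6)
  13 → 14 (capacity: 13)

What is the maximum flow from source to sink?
Maximum flow = 5

Max flow: 5

Flow assignment:
  0 → 1: 5/8
  1 → 2: 5/5
  2 → 3: 5/9
  3 → 4: 5/14
  4 → 10: 5/20
  10 → 11: 5/16
  11 → 12: 5/11
  12 → 13: 5/6
  13 → 14: 5/13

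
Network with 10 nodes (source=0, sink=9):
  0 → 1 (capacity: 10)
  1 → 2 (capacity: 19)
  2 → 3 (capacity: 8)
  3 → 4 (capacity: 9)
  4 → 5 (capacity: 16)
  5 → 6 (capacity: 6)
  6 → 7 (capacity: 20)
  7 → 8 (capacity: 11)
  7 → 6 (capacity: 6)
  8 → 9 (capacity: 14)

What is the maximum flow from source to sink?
Maximum flow = 6

Max flow: 6

Flow assignment:
  0 → 1: 6/10
  1 → 2: 6/19
  2 → 3: 6/8
  3 → 4: 6/9
  4 → 5: 6/16
  5 → 6: 6/6
  6 → 7: 6/20
  7 → 8: 6/11
  8 → 9: 6/14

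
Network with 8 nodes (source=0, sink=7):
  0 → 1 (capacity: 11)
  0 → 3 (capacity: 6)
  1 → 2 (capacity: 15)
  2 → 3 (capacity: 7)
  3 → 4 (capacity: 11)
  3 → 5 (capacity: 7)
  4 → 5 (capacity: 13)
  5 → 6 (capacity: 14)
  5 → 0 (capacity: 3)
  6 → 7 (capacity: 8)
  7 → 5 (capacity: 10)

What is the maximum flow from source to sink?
Maximum flow = 8

Max flow: 8

Flow assignment:
  0 → 1: 7/11
  0 → 3: 4/6
  1 → 2: 7/15
  2 → 3: 7/7
  3 → 4: 6/11
  3 → 5: 5/7
  4 → 5: 6/13
  5 → 6: 8/14
  5 → 0: 3/3
  6 → 7: 8/8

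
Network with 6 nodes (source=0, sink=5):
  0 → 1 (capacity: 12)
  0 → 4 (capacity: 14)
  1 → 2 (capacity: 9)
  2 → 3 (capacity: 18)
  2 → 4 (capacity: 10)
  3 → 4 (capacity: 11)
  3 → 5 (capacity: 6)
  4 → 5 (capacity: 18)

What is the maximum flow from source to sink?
Maximum flow = 23

Max flow: 23

Flow assignment:
  0 → 1: 9/12
  0 → 4: 14/14
  1 → 2: 9/9
  2 → 3: 9/18
  3 → 4: 3/11
  3 → 5: 6/6
  4 → 5: 17/18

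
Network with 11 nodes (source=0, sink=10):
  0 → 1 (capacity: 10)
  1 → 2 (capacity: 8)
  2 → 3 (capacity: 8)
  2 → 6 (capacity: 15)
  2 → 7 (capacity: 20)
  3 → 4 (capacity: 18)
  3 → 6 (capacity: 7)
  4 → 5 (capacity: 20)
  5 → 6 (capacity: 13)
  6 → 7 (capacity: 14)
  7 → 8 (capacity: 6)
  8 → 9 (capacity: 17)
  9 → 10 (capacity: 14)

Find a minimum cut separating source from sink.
Min cut value = 6, edges: (7,8)

Min cut value: 6
Partition: S = [0, 1, 2, 3, 4, 5, 6, 7], T = [8, 9, 10]
Cut edges: (7,8)

By max-flow min-cut theorem, max flow = min cut = 6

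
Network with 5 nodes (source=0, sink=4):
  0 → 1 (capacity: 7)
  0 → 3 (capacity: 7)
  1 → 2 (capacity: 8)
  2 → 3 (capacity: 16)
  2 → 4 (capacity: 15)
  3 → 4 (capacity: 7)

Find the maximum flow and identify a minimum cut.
Max flow = 14, Min cut edges: (0,1), (3,4)

Maximum flow: 14
Minimum cut: (0,1), (3,4)
Partition: S = [0, 3], T = [1, 2, 4]

Max-flow min-cut theorem verified: both equal 14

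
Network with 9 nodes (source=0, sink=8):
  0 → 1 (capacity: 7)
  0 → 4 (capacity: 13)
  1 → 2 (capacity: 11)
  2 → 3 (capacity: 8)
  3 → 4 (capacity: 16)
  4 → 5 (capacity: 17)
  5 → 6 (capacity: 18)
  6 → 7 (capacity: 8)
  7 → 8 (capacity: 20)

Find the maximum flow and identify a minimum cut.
Max flow = 8, Min cut edges: (6,7)

Maximum flow: 8
Minimum cut: (6,7)
Partition: S = [0, 1, 2, 3, 4, 5, 6], T = [7, 8]

Max-flow min-cut theorem verified: both equal 8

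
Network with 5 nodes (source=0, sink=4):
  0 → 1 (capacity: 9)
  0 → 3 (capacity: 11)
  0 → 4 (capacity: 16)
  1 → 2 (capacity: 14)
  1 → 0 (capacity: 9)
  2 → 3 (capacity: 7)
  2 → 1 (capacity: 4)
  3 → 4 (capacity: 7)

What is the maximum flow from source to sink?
Maximum flow = 23

Max flow: 23

Flow assignment:
  0 → 1: 7/9
  0 → 4: 16/16
  1 → 2: 7/14
  2 → 3: 7/7
  3 → 4: 7/7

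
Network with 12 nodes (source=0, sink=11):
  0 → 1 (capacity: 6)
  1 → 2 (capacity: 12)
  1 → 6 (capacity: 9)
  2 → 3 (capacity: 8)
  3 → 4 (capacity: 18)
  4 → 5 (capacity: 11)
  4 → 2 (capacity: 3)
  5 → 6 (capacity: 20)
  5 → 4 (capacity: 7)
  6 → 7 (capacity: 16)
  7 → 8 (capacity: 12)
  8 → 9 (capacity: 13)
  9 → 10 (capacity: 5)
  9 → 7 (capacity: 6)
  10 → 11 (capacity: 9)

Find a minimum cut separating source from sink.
Min cut value = 5, edges: (9,10)

Min cut value: 5
Partition: S = [0, 1, 2, 3, 4, 5, 6, 7, 8, 9], T = [10, 11]
Cut edges: (9,10)

By max-flow min-cut theorem, max flow = min cut = 5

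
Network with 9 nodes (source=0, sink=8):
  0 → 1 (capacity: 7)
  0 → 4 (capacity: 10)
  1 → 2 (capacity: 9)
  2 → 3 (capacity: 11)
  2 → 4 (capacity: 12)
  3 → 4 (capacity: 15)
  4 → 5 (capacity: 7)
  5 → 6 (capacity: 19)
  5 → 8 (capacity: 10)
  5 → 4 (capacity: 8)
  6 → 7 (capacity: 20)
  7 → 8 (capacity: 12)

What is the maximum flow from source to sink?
Maximum flow = 7

Max flow: 7

Flow assignment:
  0 → 1: 7/7
  1 → 2: 7/9
  2 → 4: 7/12
  4 → 5: 7/7
  5 → 8: 7/10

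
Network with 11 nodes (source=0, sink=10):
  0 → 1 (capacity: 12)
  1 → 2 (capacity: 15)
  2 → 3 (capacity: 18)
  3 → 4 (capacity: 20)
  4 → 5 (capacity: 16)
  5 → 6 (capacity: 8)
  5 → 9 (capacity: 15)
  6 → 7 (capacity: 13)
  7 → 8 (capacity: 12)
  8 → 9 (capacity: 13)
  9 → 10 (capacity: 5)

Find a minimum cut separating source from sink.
Min cut value = 5, edges: (9,10)

Min cut value: 5
Partition: S = [0, 1, 2, 3, 4, 5, 6, 7, 8, 9], T = [10]
Cut edges: (9,10)

By max-flow min-cut theorem, max flow = min cut = 5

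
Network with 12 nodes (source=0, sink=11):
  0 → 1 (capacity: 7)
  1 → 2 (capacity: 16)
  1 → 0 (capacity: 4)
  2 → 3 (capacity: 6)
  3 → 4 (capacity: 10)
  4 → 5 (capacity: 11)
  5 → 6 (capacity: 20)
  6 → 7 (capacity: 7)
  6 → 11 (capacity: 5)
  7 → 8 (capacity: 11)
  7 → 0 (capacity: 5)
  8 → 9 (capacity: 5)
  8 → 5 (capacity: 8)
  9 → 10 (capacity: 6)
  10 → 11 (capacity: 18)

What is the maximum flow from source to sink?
Maximum flow = 6

Max flow: 6

Flow assignment:
  0 → 1: 6/7
  1 → 2: 6/16
  2 → 3: 6/6
  3 → 4: 6/10
  4 → 5: 6/11
  5 → 6: 6/20
  6 → 7: 1/7
  6 → 11: 5/5
  7 → 8: 1/11
  8 → 9: 1/5
  9 → 10: 1/6
  10 → 11: 1/18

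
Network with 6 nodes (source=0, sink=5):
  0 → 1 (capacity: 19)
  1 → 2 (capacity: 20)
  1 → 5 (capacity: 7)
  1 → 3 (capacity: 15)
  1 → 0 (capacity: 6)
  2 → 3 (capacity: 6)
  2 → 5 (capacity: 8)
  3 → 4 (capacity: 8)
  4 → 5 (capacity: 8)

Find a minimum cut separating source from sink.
Min cut value = 19, edges: (0,1)

Min cut value: 19
Partition: S = [0], T = [1, 2, 3, 4, 5]
Cut edges: (0,1)

By max-flow min-cut theorem, max flow = min cut = 19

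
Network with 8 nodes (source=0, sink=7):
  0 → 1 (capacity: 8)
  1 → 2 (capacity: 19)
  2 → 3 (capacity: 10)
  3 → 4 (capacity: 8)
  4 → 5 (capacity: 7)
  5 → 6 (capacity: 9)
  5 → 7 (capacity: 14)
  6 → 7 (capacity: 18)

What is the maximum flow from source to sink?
Maximum flow = 7

Max flow: 7

Flow assignment:
  0 → 1: 7/8
  1 → 2: 7/19
  2 → 3: 7/10
  3 → 4: 7/8
  4 → 5: 7/7
  5 → 7: 7/14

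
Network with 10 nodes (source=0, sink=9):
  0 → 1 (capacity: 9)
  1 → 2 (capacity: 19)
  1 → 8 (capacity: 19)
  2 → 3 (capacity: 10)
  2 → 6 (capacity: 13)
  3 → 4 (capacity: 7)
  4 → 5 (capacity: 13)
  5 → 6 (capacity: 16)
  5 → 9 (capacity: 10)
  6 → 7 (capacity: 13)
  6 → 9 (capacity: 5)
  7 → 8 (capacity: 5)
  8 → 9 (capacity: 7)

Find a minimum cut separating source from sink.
Min cut value = 9, edges: (0,1)

Min cut value: 9
Partition: S = [0], T = [1, 2, 3, 4, 5, 6, 7, 8, 9]
Cut edges: (0,1)

By max-flow min-cut theorem, max flow = min cut = 9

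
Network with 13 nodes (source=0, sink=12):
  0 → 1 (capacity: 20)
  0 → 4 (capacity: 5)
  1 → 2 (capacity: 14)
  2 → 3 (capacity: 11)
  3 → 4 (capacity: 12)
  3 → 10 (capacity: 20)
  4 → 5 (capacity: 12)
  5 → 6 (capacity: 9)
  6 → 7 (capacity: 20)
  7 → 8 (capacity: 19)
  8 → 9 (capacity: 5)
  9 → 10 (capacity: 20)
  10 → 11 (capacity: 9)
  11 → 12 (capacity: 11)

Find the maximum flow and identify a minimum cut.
Max flow = 9, Min cut edges: (10,11)

Maximum flow: 9
Minimum cut: (10,11)
Partition: S = [0, 1, 2, 3, 4, 5, 6, 7, 8, 9, 10], T = [11, 12]

Max-flow min-cut theorem verified: both equal 9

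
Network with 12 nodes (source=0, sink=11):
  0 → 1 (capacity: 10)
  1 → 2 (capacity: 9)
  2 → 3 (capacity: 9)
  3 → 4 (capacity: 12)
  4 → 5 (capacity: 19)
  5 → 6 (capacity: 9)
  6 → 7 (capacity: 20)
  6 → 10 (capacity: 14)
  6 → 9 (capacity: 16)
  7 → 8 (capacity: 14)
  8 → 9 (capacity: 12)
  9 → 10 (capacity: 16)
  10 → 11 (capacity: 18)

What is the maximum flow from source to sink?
Maximum flow = 9

Max flow: 9

Flow assignment:
  0 → 1: 9/10
  1 → 2: 9/9
  2 → 3: 9/9
  3 → 4: 9/12
  4 → 5: 9/19
  5 → 6: 9/9
  6 → 10: 9/14
  10 → 11: 9/18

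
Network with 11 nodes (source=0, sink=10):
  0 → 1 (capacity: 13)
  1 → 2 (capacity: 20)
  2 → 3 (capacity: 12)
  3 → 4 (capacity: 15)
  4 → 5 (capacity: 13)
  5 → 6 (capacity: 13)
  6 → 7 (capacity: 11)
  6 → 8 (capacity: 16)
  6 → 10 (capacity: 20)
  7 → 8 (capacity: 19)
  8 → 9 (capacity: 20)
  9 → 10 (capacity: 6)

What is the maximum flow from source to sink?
Maximum flow = 12

Max flow: 12

Flow assignment:
  0 → 1: 12/13
  1 → 2: 12/20
  2 → 3: 12/12
  3 → 4: 12/15
  4 → 5: 12/13
  5 → 6: 12/13
  6 → 10: 12/20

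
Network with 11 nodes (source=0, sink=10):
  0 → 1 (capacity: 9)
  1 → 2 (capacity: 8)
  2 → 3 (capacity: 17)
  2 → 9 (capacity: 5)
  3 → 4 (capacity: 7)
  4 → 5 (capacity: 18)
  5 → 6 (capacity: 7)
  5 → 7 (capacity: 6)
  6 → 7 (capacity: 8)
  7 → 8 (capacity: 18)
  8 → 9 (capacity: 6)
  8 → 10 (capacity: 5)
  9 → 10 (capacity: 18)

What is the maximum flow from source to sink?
Maximum flow = 8

Max flow: 8

Flow assignment:
  0 → 1: 8/9
  1 → 2: 8/8
  2 → 3: 3/17
  2 → 9: 5/5
  3 → 4: 3/7
  4 → 5: 3/18
  5 → 7: 3/6
  7 → 8: 3/18
  8 → 10: 3/5
  9 → 10: 5/18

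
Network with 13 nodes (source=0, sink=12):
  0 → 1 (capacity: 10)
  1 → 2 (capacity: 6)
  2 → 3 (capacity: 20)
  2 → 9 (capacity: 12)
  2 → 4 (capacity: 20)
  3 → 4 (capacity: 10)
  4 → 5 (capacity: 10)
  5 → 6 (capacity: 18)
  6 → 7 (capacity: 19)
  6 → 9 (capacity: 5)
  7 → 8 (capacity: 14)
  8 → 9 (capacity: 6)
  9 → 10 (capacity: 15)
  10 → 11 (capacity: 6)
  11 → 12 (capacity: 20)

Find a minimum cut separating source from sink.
Min cut value = 6, edges: (10,11)

Min cut value: 6
Partition: S = [0, 1, 2, 3, 4, 5, 6, 7, 8, 9, 10], T = [11, 12]
Cut edges: (10,11)

By max-flow min-cut theorem, max flow = min cut = 6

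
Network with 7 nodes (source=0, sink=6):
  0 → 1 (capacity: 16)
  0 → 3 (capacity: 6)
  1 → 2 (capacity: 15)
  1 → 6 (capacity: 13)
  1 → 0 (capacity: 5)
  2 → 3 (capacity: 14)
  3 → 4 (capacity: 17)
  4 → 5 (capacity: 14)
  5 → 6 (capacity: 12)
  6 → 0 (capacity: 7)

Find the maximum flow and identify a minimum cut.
Max flow = 22, Min cut edges: (0,1), (0,3)

Maximum flow: 22
Minimum cut: (0,1), (0,3)
Partition: S = [0], T = [1, 2, 3, 4, 5, 6]

Max-flow min-cut theorem verified: both equal 22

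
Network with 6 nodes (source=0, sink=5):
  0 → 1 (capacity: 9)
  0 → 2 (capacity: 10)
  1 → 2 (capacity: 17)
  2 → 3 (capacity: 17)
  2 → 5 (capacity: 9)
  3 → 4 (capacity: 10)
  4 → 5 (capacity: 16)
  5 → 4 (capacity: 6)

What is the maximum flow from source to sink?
Maximum flow = 19

Max flow: 19

Flow assignment:
  0 → 1: 9/9
  0 → 2: 10/10
  1 → 2: 9/17
  2 → 3: 10/17
  2 → 5: 9/9
  3 → 4: 10/10
  4 → 5: 10/16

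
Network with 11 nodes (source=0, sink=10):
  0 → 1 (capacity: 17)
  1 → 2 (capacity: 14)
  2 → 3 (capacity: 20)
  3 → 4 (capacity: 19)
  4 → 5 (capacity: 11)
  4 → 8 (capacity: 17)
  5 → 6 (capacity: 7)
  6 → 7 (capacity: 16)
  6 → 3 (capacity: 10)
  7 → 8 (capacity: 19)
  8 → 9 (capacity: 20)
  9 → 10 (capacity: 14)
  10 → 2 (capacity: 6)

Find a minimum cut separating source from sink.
Min cut value = 14, edges: (9,10)

Min cut value: 14
Partition: S = [0, 1, 2, 3, 4, 5, 6, 7, 8, 9], T = [10]
Cut edges: (9,10)

By max-flow min-cut theorem, max flow = min cut = 14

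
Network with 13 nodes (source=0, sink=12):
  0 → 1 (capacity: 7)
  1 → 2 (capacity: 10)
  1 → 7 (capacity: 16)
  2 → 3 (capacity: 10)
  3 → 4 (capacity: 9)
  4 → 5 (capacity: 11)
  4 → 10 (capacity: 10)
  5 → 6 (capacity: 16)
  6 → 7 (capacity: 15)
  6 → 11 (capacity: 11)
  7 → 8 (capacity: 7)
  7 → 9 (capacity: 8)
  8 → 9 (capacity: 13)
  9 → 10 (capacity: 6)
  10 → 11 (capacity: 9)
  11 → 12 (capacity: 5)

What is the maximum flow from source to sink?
Maximum flow = 5

Max flow: 5

Flow assignment:
  0 → 1: 5/7
  1 → 2: 1/10
  1 → 7: 4/16
  2 → 3: 1/10
  3 → 4: 1/9
  4 → 10: 1/10
  7 → 9: 4/8
  9 → 10: 4/6
  10 → 11: 5/9
  11 → 12: 5/5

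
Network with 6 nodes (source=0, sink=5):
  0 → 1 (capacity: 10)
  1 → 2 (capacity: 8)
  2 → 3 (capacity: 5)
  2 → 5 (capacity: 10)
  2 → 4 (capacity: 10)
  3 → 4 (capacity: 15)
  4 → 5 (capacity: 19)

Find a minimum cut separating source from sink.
Min cut value = 8, edges: (1,2)

Min cut value: 8
Partition: S = [0, 1], T = [2, 3, 4, 5]
Cut edges: (1,2)

By max-flow min-cut theorem, max flow = min cut = 8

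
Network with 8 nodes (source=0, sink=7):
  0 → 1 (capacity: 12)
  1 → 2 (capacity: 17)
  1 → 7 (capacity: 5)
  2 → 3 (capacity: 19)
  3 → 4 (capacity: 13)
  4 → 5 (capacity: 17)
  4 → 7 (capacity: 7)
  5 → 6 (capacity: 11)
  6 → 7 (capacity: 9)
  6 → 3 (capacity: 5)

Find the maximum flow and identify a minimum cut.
Max flow = 12, Min cut edges: (0,1)

Maximum flow: 12
Minimum cut: (0,1)
Partition: S = [0], T = [1, 2, 3, 4, 5, 6, 7]

Max-flow min-cut theorem verified: both equal 12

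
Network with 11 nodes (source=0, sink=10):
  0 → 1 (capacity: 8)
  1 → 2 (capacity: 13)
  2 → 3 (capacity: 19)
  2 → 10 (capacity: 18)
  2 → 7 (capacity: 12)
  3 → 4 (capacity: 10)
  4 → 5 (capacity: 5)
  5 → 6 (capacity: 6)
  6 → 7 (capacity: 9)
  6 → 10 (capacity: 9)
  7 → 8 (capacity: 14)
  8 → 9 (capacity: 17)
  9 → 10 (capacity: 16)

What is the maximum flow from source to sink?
Maximum flow = 8

Max flow: 8

Flow assignment:
  0 → 1: 8/8
  1 → 2: 8/13
  2 → 10: 8/18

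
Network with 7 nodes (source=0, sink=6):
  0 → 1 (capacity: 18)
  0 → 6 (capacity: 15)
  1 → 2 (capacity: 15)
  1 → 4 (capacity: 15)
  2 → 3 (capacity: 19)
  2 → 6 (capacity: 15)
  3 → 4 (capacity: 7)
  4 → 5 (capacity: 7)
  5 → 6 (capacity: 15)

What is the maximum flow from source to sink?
Maximum flow = 33

Max flow: 33

Flow assignment:
  0 → 1: 18/18
  0 → 6: 15/15
  1 → 2: 15/15
  1 → 4: 3/15
  2 → 6: 15/15
  4 → 5: 3/7
  5 → 6: 3/15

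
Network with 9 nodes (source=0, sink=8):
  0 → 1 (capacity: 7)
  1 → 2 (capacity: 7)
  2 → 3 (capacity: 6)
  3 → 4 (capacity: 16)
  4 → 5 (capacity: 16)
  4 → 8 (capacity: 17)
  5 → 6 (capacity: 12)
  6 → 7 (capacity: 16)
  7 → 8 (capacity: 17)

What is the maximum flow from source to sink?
Maximum flow = 6

Max flow: 6

Flow assignment:
  0 → 1: 6/7
  1 → 2: 6/7
  2 → 3: 6/6
  3 → 4: 6/16
  4 → 8: 6/17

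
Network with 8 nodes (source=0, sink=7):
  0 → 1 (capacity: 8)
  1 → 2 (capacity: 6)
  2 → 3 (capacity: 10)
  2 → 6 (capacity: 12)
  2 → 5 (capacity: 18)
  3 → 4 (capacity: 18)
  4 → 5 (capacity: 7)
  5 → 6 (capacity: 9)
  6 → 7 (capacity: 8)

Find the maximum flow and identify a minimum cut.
Max flow = 6, Min cut edges: (1,2)

Maximum flow: 6
Minimum cut: (1,2)
Partition: S = [0, 1], T = [2, 3, 4, 5, 6, 7]

Max-flow min-cut theorem verified: both equal 6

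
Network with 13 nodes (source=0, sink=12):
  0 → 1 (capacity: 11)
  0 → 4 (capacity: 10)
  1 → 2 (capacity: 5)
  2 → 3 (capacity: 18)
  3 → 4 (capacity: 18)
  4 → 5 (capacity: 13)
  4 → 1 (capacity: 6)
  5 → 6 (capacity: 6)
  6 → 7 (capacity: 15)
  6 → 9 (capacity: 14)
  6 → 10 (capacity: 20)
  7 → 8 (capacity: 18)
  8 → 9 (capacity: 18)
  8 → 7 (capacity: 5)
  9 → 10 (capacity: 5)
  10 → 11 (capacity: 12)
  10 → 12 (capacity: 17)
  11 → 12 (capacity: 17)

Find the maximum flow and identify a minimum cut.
Max flow = 6, Min cut edges: (5,6)

Maximum flow: 6
Minimum cut: (5,6)
Partition: S = [0, 1, 2, 3, 4, 5], T = [6, 7, 8, 9, 10, 11, 12]

Max-flow min-cut theorem verified: both equal 6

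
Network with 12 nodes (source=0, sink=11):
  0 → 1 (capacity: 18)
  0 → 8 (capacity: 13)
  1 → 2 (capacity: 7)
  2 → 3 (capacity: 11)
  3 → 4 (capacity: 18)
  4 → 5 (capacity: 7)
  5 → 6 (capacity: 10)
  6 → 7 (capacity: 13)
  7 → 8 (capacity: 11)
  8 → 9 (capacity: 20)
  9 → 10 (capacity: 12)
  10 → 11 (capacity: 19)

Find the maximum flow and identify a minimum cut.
Max flow = 12, Min cut edges: (9,10)

Maximum flow: 12
Minimum cut: (9,10)
Partition: S = [0, 1, 2, 3, 4, 5, 6, 7, 8, 9], T = [10, 11]

Max-flow min-cut theorem verified: both equal 12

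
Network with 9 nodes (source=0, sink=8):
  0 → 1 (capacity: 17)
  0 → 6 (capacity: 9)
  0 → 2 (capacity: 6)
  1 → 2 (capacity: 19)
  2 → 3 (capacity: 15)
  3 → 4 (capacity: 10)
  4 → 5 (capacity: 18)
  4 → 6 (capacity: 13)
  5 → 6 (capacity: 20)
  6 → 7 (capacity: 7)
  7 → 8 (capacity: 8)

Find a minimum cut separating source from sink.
Min cut value = 7, edges: (6,7)

Min cut value: 7
Partition: S = [0, 1, 2, 3, 4, 5, 6], T = [7, 8]
Cut edges: (6,7)

By max-flow min-cut theorem, max flow = min cut = 7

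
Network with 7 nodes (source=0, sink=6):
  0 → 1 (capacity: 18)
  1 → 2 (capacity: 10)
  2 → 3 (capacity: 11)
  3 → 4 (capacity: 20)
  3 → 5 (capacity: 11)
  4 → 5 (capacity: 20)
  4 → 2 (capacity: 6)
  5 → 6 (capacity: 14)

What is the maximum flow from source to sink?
Maximum flow = 10

Max flow: 10

Flow assignment:
  0 → 1: 10/18
  1 → 2: 10/10
  2 → 3: 10/11
  3 → 5: 10/11
  5 → 6: 10/14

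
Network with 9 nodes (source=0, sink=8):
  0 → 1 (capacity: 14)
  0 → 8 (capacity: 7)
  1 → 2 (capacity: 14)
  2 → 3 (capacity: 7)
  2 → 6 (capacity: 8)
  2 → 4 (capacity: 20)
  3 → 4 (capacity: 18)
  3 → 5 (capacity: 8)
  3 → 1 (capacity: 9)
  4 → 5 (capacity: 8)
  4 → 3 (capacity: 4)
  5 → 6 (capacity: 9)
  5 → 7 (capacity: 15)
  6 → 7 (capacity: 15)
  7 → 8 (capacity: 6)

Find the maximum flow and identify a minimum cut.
Max flow = 13, Min cut edges: (0,8), (7,8)

Maximum flow: 13
Minimum cut: (0,8), (7,8)
Partition: S = [0, 1, 2, 3, 4, 5, 6, 7], T = [8]

Max-flow min-cut theorem verified: both equal 13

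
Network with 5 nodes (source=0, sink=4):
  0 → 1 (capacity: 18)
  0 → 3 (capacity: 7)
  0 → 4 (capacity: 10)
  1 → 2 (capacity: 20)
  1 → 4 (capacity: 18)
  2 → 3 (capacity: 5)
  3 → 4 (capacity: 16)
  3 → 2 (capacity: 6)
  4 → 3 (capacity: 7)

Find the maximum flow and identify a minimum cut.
Max flow = 35, Min cut edges: (0,1), (0,3), (0,4)

Maximum flow: 35
Minimum cut: (0,1), (0,3), (0,4)
Partition: S = [0], T = [1, 2, 3, 4]

Max-flow min-cut theorem verified: both equal 35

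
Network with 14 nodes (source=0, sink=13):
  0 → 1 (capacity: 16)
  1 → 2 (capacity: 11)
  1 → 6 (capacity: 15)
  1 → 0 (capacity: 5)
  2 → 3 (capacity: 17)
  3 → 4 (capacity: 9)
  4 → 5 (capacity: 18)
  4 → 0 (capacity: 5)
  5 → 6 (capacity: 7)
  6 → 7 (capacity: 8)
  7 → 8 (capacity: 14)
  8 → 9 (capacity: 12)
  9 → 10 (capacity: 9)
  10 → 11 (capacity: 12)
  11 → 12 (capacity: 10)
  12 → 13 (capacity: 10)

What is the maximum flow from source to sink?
Maximum flow = 8

Max flow: 8

Flow assignment:
  0 → 1: 9/16
  1 → 2: 1/11
  1 → 6: 8/15
  2 → 3: 1/17
  3 → 4: 1/9
  4 → 0: 1/5
  6 → 7: 8/8
  7 → 8: 8/14
  8 → 9: 8/12
  9 → 10: 8/9
  10 → 11: 8/12
  11 → 12: 8/10
  12 → 13: 8/10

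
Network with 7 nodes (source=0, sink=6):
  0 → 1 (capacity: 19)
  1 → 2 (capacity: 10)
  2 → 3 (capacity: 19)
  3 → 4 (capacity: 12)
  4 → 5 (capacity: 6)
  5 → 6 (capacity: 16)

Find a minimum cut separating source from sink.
Min cut value = 6, edges: (4,5)

Min cut value: 6
Partition: S = [0, 1, 2, 3, 4], T = [5, 6]
Cut edges: (4,5)

By max-flow min-cut theorem, max flow = min cut = 6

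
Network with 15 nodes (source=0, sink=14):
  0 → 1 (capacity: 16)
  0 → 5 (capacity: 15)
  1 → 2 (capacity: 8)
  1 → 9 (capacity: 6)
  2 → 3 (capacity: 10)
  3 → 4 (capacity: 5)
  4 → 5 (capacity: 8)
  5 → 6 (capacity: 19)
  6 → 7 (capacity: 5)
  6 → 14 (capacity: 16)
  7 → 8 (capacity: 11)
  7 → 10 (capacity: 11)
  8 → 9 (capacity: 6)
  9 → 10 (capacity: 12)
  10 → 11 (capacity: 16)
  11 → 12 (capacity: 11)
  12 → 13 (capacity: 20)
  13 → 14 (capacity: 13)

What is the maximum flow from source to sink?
Maximum flow = 25

Max flow: 25

Flow assignment:
  0 → 1: 11/16
  0 → 5: 14/15
  1 → 2: 5/8
  1 → 9: 6/6
  2 → 3: 5/10
  3 → 4: 5/5
  4 → 5: 5/8
  5 → 6: 19/19
  6 → 7: 3/5
  6 → 14: 16/16
  7 → 10: 3/11
  9 → 10: 6/12
  10 → 11: 9/16
  11 → 12: 9/11
  12 → 13: 9/20
  13 → 14: 9/13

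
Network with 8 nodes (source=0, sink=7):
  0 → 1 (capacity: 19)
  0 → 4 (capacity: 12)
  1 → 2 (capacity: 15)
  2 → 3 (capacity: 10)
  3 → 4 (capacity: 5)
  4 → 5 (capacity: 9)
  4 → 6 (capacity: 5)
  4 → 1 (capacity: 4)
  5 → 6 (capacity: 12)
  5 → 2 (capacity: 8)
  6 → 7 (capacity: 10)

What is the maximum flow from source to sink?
Maximum flow = 10

Max flow: 10

Flow assignment:
  0 → 1: 5/19
  0 → 4: 5/12
  1 → 2: 5/15
  2 → 3: 5/10
  3 → 4: 5/5
  4 → 5: 5/9
  4 → 6: 5/5
  5 → 6: 5/12
  6 → 7: 10/10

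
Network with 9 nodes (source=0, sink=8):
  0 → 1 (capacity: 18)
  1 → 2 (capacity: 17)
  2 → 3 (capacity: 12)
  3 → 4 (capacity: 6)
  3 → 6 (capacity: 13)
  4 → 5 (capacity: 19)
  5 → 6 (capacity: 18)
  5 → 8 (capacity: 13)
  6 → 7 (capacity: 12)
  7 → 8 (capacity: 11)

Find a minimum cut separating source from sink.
Min cut value = 12, edges: (2,3)

Min cut value: 12
Partition: S = [0, 1, 2], T = [3, 4, 5, 6, 7, 8]
Cut edges: (2,3)

By max-flow min-cut theorem, max flow = min cut = 12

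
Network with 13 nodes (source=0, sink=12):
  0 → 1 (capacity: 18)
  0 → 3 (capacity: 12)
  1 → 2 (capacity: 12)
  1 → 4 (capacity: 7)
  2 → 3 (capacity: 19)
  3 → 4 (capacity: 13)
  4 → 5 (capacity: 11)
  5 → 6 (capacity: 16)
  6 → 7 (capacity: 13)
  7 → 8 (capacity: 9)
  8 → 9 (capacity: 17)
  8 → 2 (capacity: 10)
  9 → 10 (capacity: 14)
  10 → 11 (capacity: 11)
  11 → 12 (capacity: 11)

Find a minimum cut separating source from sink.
Min cut value = 9, edges: (7,8)

Min cut value: 9
Partition: S = [0, 1, 2, 3, 4, 5, 6, 7], T = [8, 9, 10, 11, 12]
Cut edges: (7,8)

By max-flow min-cut theorem, max flow = min cut = 9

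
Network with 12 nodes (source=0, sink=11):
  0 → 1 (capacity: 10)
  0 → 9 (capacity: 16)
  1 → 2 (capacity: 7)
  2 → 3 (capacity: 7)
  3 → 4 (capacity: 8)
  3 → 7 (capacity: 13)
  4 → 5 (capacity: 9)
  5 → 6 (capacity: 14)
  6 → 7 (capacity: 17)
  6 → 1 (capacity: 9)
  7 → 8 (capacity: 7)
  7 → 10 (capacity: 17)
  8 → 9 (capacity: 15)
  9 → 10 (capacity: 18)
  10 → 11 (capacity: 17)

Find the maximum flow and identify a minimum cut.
Max flow = 17, Min cut edges: (10,11)

Maximum flow: 17
Minimum cut: (10,11)
Partition: S = [0, 1, 2, 3, 4, 5, 6, 7, 8, 9, 10], T = [11]

Max-flow min-cut theorem verified: both equal 17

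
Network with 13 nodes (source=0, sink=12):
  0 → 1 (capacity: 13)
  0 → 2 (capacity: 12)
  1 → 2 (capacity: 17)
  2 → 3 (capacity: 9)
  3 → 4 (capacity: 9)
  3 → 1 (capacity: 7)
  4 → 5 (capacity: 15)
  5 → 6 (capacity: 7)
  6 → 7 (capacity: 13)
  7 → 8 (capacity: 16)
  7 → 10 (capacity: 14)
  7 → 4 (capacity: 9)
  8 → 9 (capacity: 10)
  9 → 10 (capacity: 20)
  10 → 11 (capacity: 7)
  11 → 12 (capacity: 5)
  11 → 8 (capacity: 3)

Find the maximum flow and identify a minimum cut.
Max flow = 5, Min cut edges: (11,12)

Maximum flow: 5
Minimum cut: (11,12)
Partition: S = [0, 1, 2, 3, 4, 5, 6, 7, 8, 9, 10, 11], T = [12]

Max-flow min-cut theorem verified: both equal 5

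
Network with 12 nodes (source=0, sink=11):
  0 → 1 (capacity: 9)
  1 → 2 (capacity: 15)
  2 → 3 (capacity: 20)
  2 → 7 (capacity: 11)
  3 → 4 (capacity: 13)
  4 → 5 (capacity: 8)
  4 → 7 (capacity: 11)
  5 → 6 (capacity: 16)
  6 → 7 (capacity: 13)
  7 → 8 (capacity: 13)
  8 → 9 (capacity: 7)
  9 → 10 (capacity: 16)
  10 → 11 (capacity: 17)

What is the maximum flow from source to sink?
Maximum flow = 7

Max flow: 7

Flow assignment:
  0 → 1: 7/9
  1 → 2: 7/15
  2 → 7: 7/11
  7 → 8: 7/13
  8 → 9: 7/7
  9 → 10: 7/16
  10 → 11: 7/17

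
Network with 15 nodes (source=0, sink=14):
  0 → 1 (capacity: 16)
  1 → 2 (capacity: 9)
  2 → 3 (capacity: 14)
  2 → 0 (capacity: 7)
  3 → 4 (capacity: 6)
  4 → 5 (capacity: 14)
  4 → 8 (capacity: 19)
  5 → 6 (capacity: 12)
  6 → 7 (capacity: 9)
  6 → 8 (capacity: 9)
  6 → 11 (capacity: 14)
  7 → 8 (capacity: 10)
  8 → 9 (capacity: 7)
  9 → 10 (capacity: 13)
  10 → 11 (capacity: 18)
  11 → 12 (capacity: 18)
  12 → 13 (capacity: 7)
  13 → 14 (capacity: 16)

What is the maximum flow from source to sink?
Maximum flow = 6

Max flow: 6

Flow assignment:
  0 → 1: 9/16
  1 → 2: 9/9
  2 → 3: 6/14
  2 → 0: 3/7
  3 → 4: 6/6
  4 → 5: 6/14
  5 → 6: 6/12
  6 → 11: 6/14
  11 → 12: 6/18
  12 → 13: 6/7
  13 → 14: 6/16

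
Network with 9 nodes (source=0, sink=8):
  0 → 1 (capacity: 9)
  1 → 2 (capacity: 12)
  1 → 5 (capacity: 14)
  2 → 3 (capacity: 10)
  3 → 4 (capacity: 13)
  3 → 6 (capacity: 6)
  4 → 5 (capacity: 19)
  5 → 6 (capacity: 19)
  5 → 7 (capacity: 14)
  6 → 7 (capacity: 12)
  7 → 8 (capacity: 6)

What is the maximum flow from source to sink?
Maximum flow = 6

Max flow: 6

Flow assignment:
  0 → 1: 6/9
  1 → 5: 6/14
  5 → 7: 6/14
  7 → 8: 6/6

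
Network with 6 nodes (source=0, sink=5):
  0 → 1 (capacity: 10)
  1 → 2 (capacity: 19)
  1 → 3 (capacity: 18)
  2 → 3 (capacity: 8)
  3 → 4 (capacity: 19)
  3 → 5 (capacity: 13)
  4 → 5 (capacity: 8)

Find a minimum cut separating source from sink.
Min cut value = 10, edges: (0,1)

Min cut value: 10
Partition: S = [0], T = [1, 2, 3, 4, 5]
Cut edges: (0,1)

By max-flow min-cut theorem, max flow = min cut = 10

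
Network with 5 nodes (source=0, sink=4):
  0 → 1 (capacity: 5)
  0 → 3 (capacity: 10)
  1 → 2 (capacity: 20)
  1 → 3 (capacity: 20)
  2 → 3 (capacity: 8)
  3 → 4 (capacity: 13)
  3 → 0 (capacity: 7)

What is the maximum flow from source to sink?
Maximum flow = 13

Max flow: 13

Flow assignment:
  0 → 1: 3/5
  0 → 3: 10/10
  1 → 3: 3/20
  3 → 4: 13/13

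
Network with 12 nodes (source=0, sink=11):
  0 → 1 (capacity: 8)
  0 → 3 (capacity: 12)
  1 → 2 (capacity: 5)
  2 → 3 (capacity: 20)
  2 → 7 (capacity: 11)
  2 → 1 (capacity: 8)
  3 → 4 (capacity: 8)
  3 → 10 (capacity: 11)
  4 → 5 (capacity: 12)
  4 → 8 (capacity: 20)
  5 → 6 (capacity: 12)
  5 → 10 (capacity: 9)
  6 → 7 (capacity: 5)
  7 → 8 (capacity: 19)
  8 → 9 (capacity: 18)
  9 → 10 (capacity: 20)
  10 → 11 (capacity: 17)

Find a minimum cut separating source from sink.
Min cut value = 17, edges: (10,11)

Min cut value: 17
Partition: S = [0, 1, 2, 3, 4, 5, 6, 7, 8, 9, 10], T = [11]
Cut edges: (10,11)

By max-flow min-cut theorem, max flow = min cut = 17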